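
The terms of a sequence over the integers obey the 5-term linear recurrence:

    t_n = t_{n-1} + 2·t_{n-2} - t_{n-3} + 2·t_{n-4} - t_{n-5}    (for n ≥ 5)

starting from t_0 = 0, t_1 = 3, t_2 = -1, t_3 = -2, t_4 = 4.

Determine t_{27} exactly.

t_5 = 1·4 + 2·-2 + -1·-1 + 2·3 + -1·0 = 7
t_6 = 1·7 + 2·4 + -1·-2 + 2·-1 + -1·3 = 12
t_7 = 1·12 + 2·7 + -1·4 + 2·-2 + -1·-1 = 19
t_8 = 1·19 + 2·12 + -1·7 + 2·4 + -1·-2 = 46
t_9 = 1·46 + 2·19 + -1·12 + 2·7 + -1·4 = 82
t_10 = 1·82 + 2·46 + -1·19 + 2·12 + -1·7 = 172
t_11 = 1·172 + 2·82 + -1·46 + 2·19 + -1·12 = 316
t_12 = 1·316 + 2·172 + -1·82 + 2·46 + -1·19 = 651
t_13 = 1·651 + 2·316 + -1·172 + 2·82 + -1·46 = 1229
t_14 = 1·1229 + 2·651 + -1·316 + 2·172 + -1·82 = 2477
t_15 = 1·2477 + 2·1229 + -1·651 + 2·316 + -1·172 = 4744
t_16 = 1·4744 + 2·2477 + -1·1229 + 2·651 + -1·316 = 9455
t_17 = 1·9455 + 2·4744 + -1·2477 + 2·1229 + -1·651 = 18273
t_18 = 1·18273 + 2·9455 + -1·4744 + 2·2477 + -1·1229 = 36164
t_19 = 1·36164 + 2·18273 + -1·9455 + 2·4744 + -1·2477 = 70266
t_20 = 1·70266 + 2·36164 + -1·18273 + 2·9455 + -1·4744 = 138487
t_21 = 1·138487 + 2·70266 + -1·36164 + 2·18273 + -1·9455 = 269946
t_22 = 1·269946 + 2·138487 + -1·70266 + 2·36164 + -1·18273 = 530709
t_23 = 1·530709 + 2·269946 + -1·138487 + 2·70266 + -1·36164 = 1036482
t_24 = 1·1036482 + 2·530709 + -1·269946 + 2·138487 + -1·70266 = 2034662
t_25 = 1·2034662 + 2·1036482 + -1·530709 + 2·269946 + -1·138487 = 3978322
t_26 = 1·3978322 + 2·2034662 + -1·1036482 + 2·530709 + -1·269946 = 7802636
t_27 = 1·7802636 + 2·3978322 + -1·2034662 + 2·1036482 + -1·530709 = 15266873

15266873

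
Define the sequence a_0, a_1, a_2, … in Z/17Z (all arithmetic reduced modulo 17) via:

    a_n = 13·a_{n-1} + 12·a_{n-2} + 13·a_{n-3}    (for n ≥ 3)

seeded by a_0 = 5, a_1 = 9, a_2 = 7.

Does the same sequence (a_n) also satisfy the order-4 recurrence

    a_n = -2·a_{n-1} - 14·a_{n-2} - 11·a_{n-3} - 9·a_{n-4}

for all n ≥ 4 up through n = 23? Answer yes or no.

yes

Terms a_0..a_23: 5, 9, 7, 9, 12, 15, 14, 8, 8, 8, 15, 4, 13, 4, 5, 10, 4, 16, 12, 9, 10, 3, 4, 14
n=4: candidate gives 12, actual a_4 = 12 ✓
n=5: candidate gives 15, actual a_5 = 15 ✓
n=6: candidate gives 14, actual a_6 = 14 ✓
n=7: candidate gives 8, actual a_7 = 8 ✓
n=8: candidate gives 8, actual a_8 = 8 ✓
n=9: candidate gives 8, actual a_9 = 8 ✓
n=10: candidate gives 15, actual a_10 = 15 ✓
n=11: candidate gives 4, actual a_11 = 4 ✓
n=12: candidate gives 13, actual a_12 = 13 ✓
n=13: candidate gives 4, actual a_13 = 4 ✓
n=14: candidate gives 5, actual a_14 = 5 ✓
n=15: candidate gives 10, actual a_15 = 10 ✓
n=16: candidate gives 4, actual a_16 = 4 ✓
n=17: candidate gives 16, actual a_17 = 16 ✓
n=18: candidate gives 12, actual a_18 = 12 ✓
n=19: candidate gives 9, actual a_19 = 9 ✓
n=20: candidate gives 10, actual a_20 = 10 ✓
n=21: candidate gives 3, actual a_21 = 3 ✓
n=22: candidate gives 4, actual a_22 = 4 ✓
n=23: candidate gives 14, actual a_23 = 14 ✓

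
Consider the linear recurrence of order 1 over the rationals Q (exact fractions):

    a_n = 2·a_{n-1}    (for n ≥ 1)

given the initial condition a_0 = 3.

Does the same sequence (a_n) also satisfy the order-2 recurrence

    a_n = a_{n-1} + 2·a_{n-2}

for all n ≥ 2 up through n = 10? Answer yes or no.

yes

Terms a_0..a_10: 3, 6, 12, 24, 48, 96, 192, 384, 768, 1536, 3072
n=2: candidate gives 12, actual a_2 = 12 ✓
n=3: candidate gives 24, actual a_3 = 24 ✓
n=4: candidate gives 48, actual a_4 = 48 ✓
n=5: candidate gives 96, actual a_5 = 96 ✓
n=6: candidate gives 192, actual a_6 = 192 ✓
n=7: candidate gives 384, actual a_7 = 384 ✓
n=8: candidate gives 768, actual a_8 = 768 ✓
n=9: candidate gives 1536, actual a_9 = 1536 ✓
n=10: candidate gives 3072, actual a_10 = 3072 ✓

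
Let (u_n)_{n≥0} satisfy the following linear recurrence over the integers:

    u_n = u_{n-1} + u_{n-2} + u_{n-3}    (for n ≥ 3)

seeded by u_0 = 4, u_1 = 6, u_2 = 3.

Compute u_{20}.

366454

u_3 = 1·3 + 1·6 + 1·4 = 13
u_4 = 1·13 + 1·3 + 1·6 = 22
u_5 = 1·22 + 1·13 + 1·3 = 38
u_6 = 1·38 + 1·22 + 1·13 = 73
u_7 = 1·73 + 1·38 + 1·22 = 133
u_8 = 1·133 + 1·73 + 1·38 = 244
u_9 = 1·244 + 1·133 + 1·73 = 450
u_10 = 1·450 + 1·244 + 1·133 = 827
u_11 = 1·827 + 1·450 + 1·244 = 1521
u_12 = 1·1521 + 1·827 + 1·450 = 2798
u_13 = 1·2798 + 1·1521 + 1·827 = 5146
u_14 = 1·5146 + 1·2798 + 1·1521 = 9465
u_15 = 1·9465 + 1·5146 + 1·2798 = 17409
u_16 = 1·17409 + 1·9465 + 1·5146 = 32020
u_17 = 1·32020 + 1·17409 + 1·9465 = 58894
u_18 = 1·58894 + 1·32020 + 1·17409 = 108323
u_19 = 1·108323 + 1·58894 + 1·32020 = 199237
u_20 = 1·199237 + 1·108323 + 1·58894 = 366454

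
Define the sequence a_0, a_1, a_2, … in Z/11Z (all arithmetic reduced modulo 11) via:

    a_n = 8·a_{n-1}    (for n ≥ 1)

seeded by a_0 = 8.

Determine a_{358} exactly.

7

a_1 = 8·8 = 9
a_2 = 8·9 = 6
a_3 = 8·6 = 4
a_4 = 8·4 = 10
a_5 = 8·10 = 3
a_6 = 8·3 = 2
a_7 = 8·2 = 5
a_8 = 8·5 = 7
a_9 = 8·7 = 1
a_10 = 8·1 = 8
(a_10) = (8) = (a_0), so the sequence has period 10.
358 ≡ 8 (mod 10), hence a_358 = a_8 = 7.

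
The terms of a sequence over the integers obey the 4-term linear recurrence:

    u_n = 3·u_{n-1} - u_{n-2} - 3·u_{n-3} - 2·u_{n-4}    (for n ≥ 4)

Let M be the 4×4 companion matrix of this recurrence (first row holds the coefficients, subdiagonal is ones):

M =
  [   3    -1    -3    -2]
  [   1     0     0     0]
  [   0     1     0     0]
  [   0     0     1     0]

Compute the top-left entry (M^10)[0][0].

(M^10)[0][0] is the top entry after applying M 10 times to the unit state (1, 0, 0, 0). Equivalently it is h_{13} for the auxiliary sequence (h_n) obeying the same recurrence with h_3 = 1 and h_i = 0 for 0 ≤ i < 3:
h_4 = 3·1 + -1·0 + -3·0 + -2·0 = 3
h_5 = 3·3 + -1·1 + -3·0 + -2·0 = 8
h_6 = 3·8 + -1·3 + -3·1 + -2·0 = 18
h_7 = 3·18 + -1·8 + -3·3 + -2·1 = 35
h_8 = 3·35 + -1·18 + -3·8 + -2·3 = 57
h_9 = 3·57 + -1·35 + -3·18 + -2·8 = 66
h_10 = 3·66 + -1·57 + -3·35 + -2·18 = 0
h_11 = 3·0 + -1·66 + -3·57 + -2·35 = -307
h_12 = 3·-307 + -1·0 + -3·66 + -2·57 = -1233
h_13 = 3·-1233 + -1·-307 + -3·0 + -2·66 = -3524

-3524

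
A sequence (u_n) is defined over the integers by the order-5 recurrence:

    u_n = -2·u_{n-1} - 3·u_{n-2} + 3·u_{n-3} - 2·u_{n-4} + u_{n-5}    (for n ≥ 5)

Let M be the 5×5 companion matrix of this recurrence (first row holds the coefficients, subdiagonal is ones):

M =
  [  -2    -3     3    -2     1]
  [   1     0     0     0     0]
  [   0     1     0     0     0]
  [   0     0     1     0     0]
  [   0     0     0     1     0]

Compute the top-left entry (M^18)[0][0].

(M^18)[0][0] is the top entry after applying M 18 times to the unit state (1, 0, 0, 0, 0). Equivalently it is h_{22} for the auxiliary sequence (h_n) obeying the same recurrence with h_4 = 1 and h_i = 0 for 0 ≤ i < 4:
h_5 = -2·1 + -3·0 + 3·0 + -2·0 + 1·0 = -2
h_6 = -2·-2 + -3·1 + 3·0 + -2·0 + 1·0 = 1
h_7 = -2·1 + -3·-2 + 3·1 + -2·0 + 1·0 = 7
h_8 = -2·7 + -3·1 + 3·-2 + -2·1 + 1·0 = -25
h_9 = -2·-25 + -3·7 + 3·1 + -2·-2 + 1·1 = 37
h_10 = -2·37 + -3·-25 + 3·7 + -2·1 + 1·-2 = 18
h_11 = -2·18 + -3·37 + 3·-25 + -2·7 + 1·1 = -235
h_12 = -2·-235 + -3·18 + 3·37 + -2·-25 + 1·7 = 584
h_13 = -2·584 + -3·-235 + 3·18 + -2·37 + 1·-25 = -508
h_14 = -2·-508 + -3·584 + 3·-235 + -2·18 + 1·37 = -1440
h_15 = -2·-1440 + -3·-508 + 3·584 + -2·-235 + 1·18 = 6644
h_16 = -2·6644 + -3·-1440 + 3·-508 + -2·584 + 1·-235 = -11895
h_17 = -2·-11895 + -3·6644 + 3·-1440 + -2·-508 + 1·584 = 1138
h_18 = -2·1138 + -3·-11895 + 3·6644 + -2·-1440 + 1·-508 = 55713
h_19 = -2·55713 + -3·1138 + 3·-11895 + -2·6644 + 1·-1440 = -165253
h_20 = -2·-165253 + -3·55713 + 3·1138 + -2·-11895 + 1·6644 = 197215
h_21 = -2·197215 + -3·-165253 + 3·55713 + -2·1138 + 1·-11895 = 254297
h_22 = -2·254297 + -3·197215 + 3·-165253 + -2·55713 + 1·1138 = -1706286

-1706286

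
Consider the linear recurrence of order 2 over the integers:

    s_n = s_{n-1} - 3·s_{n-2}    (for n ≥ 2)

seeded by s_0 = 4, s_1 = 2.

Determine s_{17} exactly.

-43858

s_2 = 1·2 + -3·4 = -10
s_3 = 1·-10 + -3·2 = -16
s_4 = 1·-16 + -3·-10 = 14
s_5 = 1·14 + -3·-16 = 62
s_6 = 1·62 + -3·14 = 20
s_7 = 1·20 + -3·62 = -166
s_8 = 1·-166 + -3·20 = -226
s_9 = 1·-226 + -3·-166 = 272
s_10 = 1·272 + -3·-226 = 950
s_11 = 1·950 + -3·272 = 134
s_12 = 1·134 + -3·950 = -2716
s_13 = 1·-2716 + -3·134 = -3118
s_14 = 1·-3118 + -3·-2716 = 5030
s_15 = 1·5030 + -3·-3118 = 14384
s_16 = 1·14384 + -3·5030 = -706
s_17 = 1·-706 + -3·14384 = -43858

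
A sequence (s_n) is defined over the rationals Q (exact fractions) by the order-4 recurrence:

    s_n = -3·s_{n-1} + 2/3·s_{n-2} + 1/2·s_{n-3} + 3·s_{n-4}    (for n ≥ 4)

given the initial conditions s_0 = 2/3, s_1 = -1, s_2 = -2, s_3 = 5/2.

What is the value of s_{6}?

-2471/36

s_4 = -3·5/2 + 2/3·-2 + 1/2·-1 + 3·2/3 = -22/3
s_5 = -3·-22/3 + 2/3·5/2 + 1/2·-2 + 3·-1 = 59/3
s_6 = -3·59/3 + 2/3·-22/3 + 1/2·5/2 + 3·-2 = -2471/36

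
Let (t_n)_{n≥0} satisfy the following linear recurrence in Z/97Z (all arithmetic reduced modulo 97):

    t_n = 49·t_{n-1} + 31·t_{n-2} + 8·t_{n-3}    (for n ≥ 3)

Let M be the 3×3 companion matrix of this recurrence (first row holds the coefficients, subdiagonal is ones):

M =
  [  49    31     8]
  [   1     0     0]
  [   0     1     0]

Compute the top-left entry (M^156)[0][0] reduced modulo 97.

94

(M^156)[0][0] is the top entry after applying M 156 times to the unit state (1, 0, 0). Equivalently it is h_{158} for the auxiliary sequence (h_n) obeying the same recurrence with h_2 = 1 and h_i = 0 for 0 ≤ i < 2:
h_3 = 49·1 + 31·0 + 8·0 = 49
h_4 = 49·49 + 31·1 + 8·0 = 7
h_5 = 49·7 + 31·49 + 8·1 = 27
h_6 = 49·27 + 31·7 + 8·49 = 89
h_7 = 49·89 + 31·27 + 8·7 = 16
h_8 = 49·16 + 31·89 + 8·27 = 73
Continuing the recurrence:
  h_9 = 32;  h_10 = 79;  h_11 = 15;  h_12 = 45;  h_13 = 4;  h_14 = 62
  h_15 = 30;  h_16 = 29;  h_17 = 34;  h_18 = 89;  h_19 = 21;  h_20 = 83
  h_21 = 95;  h_22 = 24;  h_23 = 32;  h_24 = 65;  h_25 = 4;  h_26 = 42
  h_27 = 83;  h_28 = 66;  h_29 = 32;  h_30 = 10;  h_31 = 70;  h_32 = 19
  h_33 = 77;  h_34 = 72;  h_35 = 53;  h_36 = 13;  h_37 = 43;  h_38 = 24
  h_39 = 91;  h_40 = 18;  h_41 = 15;  h_42 = 81;  h_43 = 19;  h_44 = 70
  h_45 = 11;  h_46 = 48;  h_47 = 52;  h_48 = 50;  h_49 = 81;  h_50 = 18
  h_51 = 10;  h_52 = 47;  h_53 = 41;  h_54 = 54;  h_55 = 25;  h_56 = 26
  h_57 = 56;  h_58 = 64;  h_59 = 36;  h_60 = 25;  h_61 = 40;  h_62 = 16
  h_63 = 90;  h_64 = 85;  h_65 = 2;  h_66 = 58;  h_67 = 92;  h_68 = 17
  h_69 = 75;  h_70 = 88;  h_71 = 80;  h_72 = 70;  h_73 = 18;  h_74 = 6
  h_75 = 54;  h_76 = 66;  h_77 = 9;  h_78 = 9;  h_79 = 84;  h_80 = 5
  h_81 = 11;  h_82 = 8;  h_83 = 94;  h_84 = 92;  h_85 = 17;  h_86 = 72
  h_87 = 38;  h_88 = 59;  h_89 = 86;  h_90 = 42;  h_91 = 55;  h_92 = 29
  h_93 = 67;  h_94 = 63;  h_95 = 61;  h_96 = 46;  h_97 = 90;  h_98 = 19
  h_99 = 15;  h_100 = 7;  h_101 = 87;  h_102 = 41;  h_103 = 9;  h_104 = 80
  h_105 = 65;  h_106 = 14;  h_107 = 43;  h_108 = 54;  h_109 = 17;  h_110 = 38
  h_111 = 8;  h_112 = 57;  h_113 = 47;  h_114 = 60;  h_115 = 3;  h_116 = 55
  h_117 = 67;  h_118 = 65;  h_119 = 76;  h_120 = 67;  h_121 = 48;  h_122 = 90
  h_123 = 32;  h_124 = 86;  h_125 = 9;  h_126 = 65;  h_127 = 78;  h_128 = 89
  h_129 = 24;  h_130 = 0;  h_131 = 1;  h_132 = 47;  h_133 = 6;  h_134 = 13
  h_135 = 35;  h_136 = 32;  h_137 = 41;  h_138 = 80;  h_139 = 15;  h_140 = 51
  h_141 = 15;  h_142 = 11;  h_143 = 54;  h_144 = 3;  h_145 = 66;  h_146 = 73
  h_147 = 21;  h_148 = 37;  h_149 = 41;  h_150 = 26;  h_151 = 28;  h_152 = 81
  h_153 = 1;  h_154 = 68;  h_155 = 34;  h_156 = 96
h_157 = 49·96 + 31·34 + 8·68 = 94
h_158 = 49·94 + 31·96 + 8·34 = 94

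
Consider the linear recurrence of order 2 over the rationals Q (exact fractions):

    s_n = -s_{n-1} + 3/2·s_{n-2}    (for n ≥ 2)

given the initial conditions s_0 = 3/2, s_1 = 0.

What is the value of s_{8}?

s_2 = -1·0 + 3/2·3/2 = 9/4
s_3 = -1·9/4 + 3/2·0 = -9/4
s_4 = -1·-9/4 + 3/2·9/4 = 45/8
s_5 = -1·45/8 + 3/2·-9/4 = -9
s_6 = -1·-9 + 3/2·45/8 = 279/16
s_7 = -1·279/16 + 3/2·-9 = -495/16
s_8 = -1·-495/16 + 3/2·279/16 = 1827/32

1827/32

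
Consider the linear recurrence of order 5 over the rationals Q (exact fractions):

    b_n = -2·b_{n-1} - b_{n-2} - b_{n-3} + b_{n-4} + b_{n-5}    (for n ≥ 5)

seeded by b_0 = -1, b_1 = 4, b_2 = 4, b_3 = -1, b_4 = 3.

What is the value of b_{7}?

b_5 = -2·3 + -1·-1 + -1·4 + 1·4 + 1·-1 = -6
b_6 = -2·-6 + -1·3 + -1·-1 + 1·4 + 1·4 = 18
b_7 = -2·18 + -1·-6 + -1·3 + 1·-1 + 1·4 = -30

-30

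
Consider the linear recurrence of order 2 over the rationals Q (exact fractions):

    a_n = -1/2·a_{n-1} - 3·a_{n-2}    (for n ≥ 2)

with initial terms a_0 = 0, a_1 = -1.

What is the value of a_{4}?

a_2 = -1/2·-1 + -3·0 = 1/2
a_3 = -1/2·1/2 + -3·-1 = 11/4
a_4 = -1/2·11/4 + -3·1/2 = -23/8

-23/8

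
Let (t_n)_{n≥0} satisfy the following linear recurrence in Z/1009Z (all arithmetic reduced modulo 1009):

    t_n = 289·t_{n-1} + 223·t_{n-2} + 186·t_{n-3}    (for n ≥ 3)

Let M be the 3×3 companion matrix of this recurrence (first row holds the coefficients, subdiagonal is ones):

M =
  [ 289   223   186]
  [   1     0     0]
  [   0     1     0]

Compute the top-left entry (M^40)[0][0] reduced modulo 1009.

248

(M^40)[0][0] is the top entry after applying M 40 times to the unit state (1, 0, 0). Equivalently it is h_{42} for the auxiliary sequence (h_n) obeying the same recurrence with h_2 = 1 and h_i = 0 for 0 ≤ i < 2:
h_3 = 289·1 + 223·0 + 186·0 = 289
h_4 = 289·289 + 223·1 + 186·0 = 1006
h_5 = 289·1006 + 223·289 + 186·1 = 199
h_6 = 289·199 + 223·1006 + 186·289 = 615
h_7 = 289·615 + 223·199 + 186·1006 = 583
h_8 = 289·583 + 223·615 + 186·199 = 595
h_9 = 289·595 + 223·583 + 186·615 = 646
h_10 = 289·646 + 223·595 + 186·583 = 1
h_11 = 289·1 + 223·646 + 186·595 = 749
h_12 = 289·749 + 223·1 + 186·646 = 843
h_13 = 289·843 + 223·749 + 186·1 = 177
h_14 = 289·177 + 223·843 + 186·749 = 81
h_15 = 289·81 + 223·177 + 186·843 = 725
h_16 = 289·725 + 223·81 + 186·177 = 188
h_17 = 289·188 + 223·725 + 186·81 = 12
h_18 = 289·12 + 223·188 + 186·725 = 640
h_19 = 289·640 + 223·12 + 186·188 = 624
h_20 = 289·624 + 223·640 + 186·12 = 390
h_21 = 289·390 + 223·624 + 186·640 = 599
h_22 = 289·599 + 223·390 + 186·624 = 797
h_23 = 289·797 + 223·599 + 186·390 = 562
h_24 = 289·562 + 223·797 + 186·599 = 540
h_25 = 289·540 + 223·562 + 186·797 = 803
h_26 = 289·803 + 223·540 + 186·562 = 951
h_27 = 289·951 + 223·803 + 186·540 = 407
h_28 = 289·407 + 223·951 + 186·803 = 788
h_29 = 289·788 + 223·407 + 186·951 = 969
h_30 = 289·969 + 223·788 + 186·407 = 733
h_31 = 289·733 + 223·969 + 186·788 = 371
h_32 = 289·371 + 223·733 + 186·969 = 898
h_33 = 289·898 + 223·371 + 186·733 = 327
h_34 = 289·327 + 223·898 + 186·371 = 523
h_35 = 289·523 + 223·327 + 186·898 = 613
h_36 = 289·613 + 223·523 + 186·327 = 449
h_37 = 289·449 + 223·613 + 186·523 = 498
h_38 = 289·498 + 223·449 + 186·613 = 881
h_39 = 289·881 + 223·498 + 186·449 = 172
h_40 = 289·172 + 223·881 + 186·498 = 784
h_41 = 289·784 + 223·172 + 186·881 = 982
h_42 = 289·982 + 223·784 + 186·172 = 248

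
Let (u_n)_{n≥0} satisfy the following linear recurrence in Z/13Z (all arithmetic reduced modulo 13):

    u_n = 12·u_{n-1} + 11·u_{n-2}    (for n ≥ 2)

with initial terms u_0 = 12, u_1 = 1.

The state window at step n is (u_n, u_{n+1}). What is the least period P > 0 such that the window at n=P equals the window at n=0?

n=0: window = (12, 1)
n=1: window = (1, 1)
n=2: window = (1, 10)
n=3: window = (10, 1)
n=4: window = (1, 5)
n=5: window = (5, 6)
n=6: window = (6, 10)
n=7: window = (10, 4)
n=8: window = (4, 2)
n=9: window = (2, 3)
n=10: window = (3, 6)
n=11: window = (6, 1)
n=12: window = (1, 0)
n=13: window = (0, 11)
n=14: window = (11, 2)
n=15: window = (2, 2)
n=16: window = (2, 7)
n=17: window = (7, 2)
n=18: window = (2, 10)
n=19: window = (10, 12)
n=20: window = (12, 7)
n=21: window = (7, 8)
n=22: window = (8, 4)
n=23: window = (4, 6)
n=24: window = (6, 12)
n=25: window = (12, 2)
n=26: window = (2, 0)
n=27: window = (0, 9)
n=28: window = (9, 4)
n=29: window = (4, 4)
n=30: window = (4, 1)
n=31: window = (1, 4)
n=32: window = (4, 7)
n=33: window = (7, 11)
n=34: window = (11, 1)
n=35: window = (1, 3)
n=36: window = (3, 8)
n=37: window = (8, 12)
n=38: window = (12, 11)
n=39: window = (11, 4)
n=40: window = (4, 0)
…
n=166: window = (7, 0)
n=167: window = (0, 12)
n=168: window = (12, 1)
window at n=168 equals window at n=0 → period = 168

168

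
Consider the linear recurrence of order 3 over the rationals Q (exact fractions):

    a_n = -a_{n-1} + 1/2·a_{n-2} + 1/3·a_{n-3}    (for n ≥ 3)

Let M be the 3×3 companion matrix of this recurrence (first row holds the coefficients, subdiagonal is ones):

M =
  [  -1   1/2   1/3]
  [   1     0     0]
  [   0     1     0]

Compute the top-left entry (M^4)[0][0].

(M^4)[0][0] is the top entry after applying M 4 times to the unit state (1, 0, 0). Equivalently it is h_{6} for the auxiliary sequence (h_n) obeying the same recurrence with h_2 = 1 and h_i = 0 for 0 ≤ i < 2:
h_3 = -1·1 + 1/2·0 + 1/3·0 = -1
h_4 = -1·-1 + 1/2·1 + 1/3·0 = 3/2
h_5 = -1·3/2 + 1/2·-1 + 1/3·1 = -5/3
h_6 = -1·-5/3 + 1/2·3/2 + 1/3·-1 = 25/12

25/12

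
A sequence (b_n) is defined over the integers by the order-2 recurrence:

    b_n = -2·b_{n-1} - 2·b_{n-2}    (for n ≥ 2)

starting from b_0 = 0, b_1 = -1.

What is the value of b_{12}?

0

b_2 = -2·-1 + -2·0 = 2
b_3 = -2·2 + -2·-1 = -2
b_4 = -2·-2 + -2·2 = 0
b_5 = -2·0 + -2·-2 = 4
b_6 = -2·4 + -2·0 = -8
b_7 = -2·-8 + -2·4 = 8
b_8 = -2·8 + -2·-8 = 0
b_9 = -2·0 + -2·8 = -16
b_10 = -2·-16 + -2·0 = 32
b_11 = -2·32 + -2·-16 = -32
b_12 = -2·-32 + -2·32 = 0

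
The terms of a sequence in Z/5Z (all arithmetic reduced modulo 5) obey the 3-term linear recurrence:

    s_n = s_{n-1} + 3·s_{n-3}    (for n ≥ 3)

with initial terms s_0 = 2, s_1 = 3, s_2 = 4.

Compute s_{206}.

1

s_3 = 1·4 + 0·3 + 3·2 = 0
s_4 = 1·0 + 0·4 + 3·3 = 4
s_5 = 1·4 + 0·0 + 3·4 = 1
s_6 = 1·1 + 0·4 + 3·0 = 1
s_7 = 1·1 + 0·1 + 3·4 = 3
s_8 = 1·3 + 0·1 + 3·1 = 1
s_9 = 1·1 + 0·3 + 3·1 = 4
s_10 = 1·4 + 0·1 + 3·3 = 3
s_11 = 1·3 + 0·4 + 3·1 = 1
s_12 = 1·1 + 0·3 + 3·4 = 3
s_13 = 1·3 + 0·1 + 3·3 = 2
s_14 = 1·2 + 0·3 + 3·1 = 0
s_15 = 1·0 + 0·2 + 3·3 = 4
s_16 = 1·4 + 0·0 + 3·2 = 0
s_17 = 1·0 + 0·4 + 3·0 = 0
s_18 = 1·0 + 0·0 + 3·4 = 2
s_19 = 1·2 + 0·0 + 3·0 = 2
s_20 = 1·2 + 0·2 + 3·0 = 2
s_21 = 1·2 + 0·2 + 3·2 = 3
s_22 = 1·3 + 0·2 + 3·2 = 4
(s_20, s_21, s_22) = (2, 3, 4) = (s_0, s_1, s_2), so the sequence has period 20.
206 ≡ 6 (mod 20), hence s_206 = s_6 = 1.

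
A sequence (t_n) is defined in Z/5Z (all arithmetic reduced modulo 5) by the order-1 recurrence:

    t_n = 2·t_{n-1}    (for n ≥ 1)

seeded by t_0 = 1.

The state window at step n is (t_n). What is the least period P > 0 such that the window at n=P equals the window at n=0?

n=0: window = (1)
n=1: window = (2)
n=2: window = (4)
n=3: window = (3)
n=4: window = (1)
window at n=4 equals window at n=0 → period = 4

4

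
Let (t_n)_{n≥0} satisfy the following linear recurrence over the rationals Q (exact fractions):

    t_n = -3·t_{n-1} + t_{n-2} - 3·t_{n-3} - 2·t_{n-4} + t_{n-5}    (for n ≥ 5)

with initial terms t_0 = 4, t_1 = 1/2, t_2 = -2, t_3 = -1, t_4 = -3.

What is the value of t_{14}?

-2079895/2

t_5 = -3·-3 + 1·-1 + -3·-2 + -2·1/2 + 1·4 = 17
t_6 = -3·17 + 1·-3 + -3·-1 + -2·-2 + 1·1/2 = -93/2
t_7 = -3·-93/2 + 1·17 + -3·-3 + -2·-1 + 1·-2 = 331/2
t_8 = -3·331/2 + 1·-93/2 + -3·17 + -2·-3 + 1·-1 = -589
t_9 = -3·-589 + 1·331/2 + -3·-93/2 + -2·17 + 1·-3 = 2035
t_10 = -3·2035 + 1·-589 + -3·331/2 + -2·-93/2 + 1·17 = -14161/2
t_11 = -3·-14161/2 + 1·2035 + -3·-589 + -2·331/2 + 1·-93/2 = 24666
t_12 = -3·24666 + 1·-14161/2 + -3·2035 + -2·-589 + 1·331/2 = -85840
t_13 = -3·-85840 + 1·24666 + -3·-14161/2 + -2·2035 + 1·-589 = 597537/2
t_14 = -3·597537/2 + 1·-85840 + -3·24666 + -2·-14161/2 + 1·2035 = -2079895/2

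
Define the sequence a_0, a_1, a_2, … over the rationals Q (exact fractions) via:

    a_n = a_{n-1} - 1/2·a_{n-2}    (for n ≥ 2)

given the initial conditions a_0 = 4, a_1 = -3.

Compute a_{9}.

a_2 = 1·-3 + -1/2·4 = -5
a_3 = 1·-5 + -1/2·-3 = -7/2
a_4 = 1·-7/2 + -1/2·-5 = -1
a_5 = 1·-1 + -1/2·-7/2 = 3/4
a_6 = 1·3/4 + -1/2·-1 = 5/4
a_7 = 1·5/4 + -1/2·3/4 = 7/8
a_8 = 1·7/8 + -1/2·5/4 = 1/4
a_9 = 1·1/4 + -1/2·7/8 = -3/16

-3/16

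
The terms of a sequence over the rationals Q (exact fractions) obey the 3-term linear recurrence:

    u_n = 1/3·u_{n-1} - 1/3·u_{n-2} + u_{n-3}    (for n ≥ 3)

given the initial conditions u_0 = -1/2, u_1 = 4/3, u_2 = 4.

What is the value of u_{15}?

38684917/9565938

u_3 = 1/3·4 + -1/3·4/3 + 1·-1/2 = 7/18
u_4 = 1/3·7/18 + -1/3·4 + 1·4/3 = 7/54
u_5 = 1/3·7/54 + -1/3·7/18 + 1·4 = 317/81
u_6 = 1/3·317/81 + -1/3·7/54 + 1·7/18 = 401/243
u_7 = 1/3·401/243 + -1/3·317/81 + 1·7/54 = -911/1458
u_8 = 1/3·-911/1458 + -1/3·401/243 + 1·317/81 = 13801/4374
u_9 = 1/3·13801/4374 + -1/3·-911/1458 + 1·401/243 = 19094/6561
u_10 = 1/3·19094/6561 + -1/3·13801/4374 + 1·-911/1458 = -13906/19683
u_11 = 1/3·-13906/19683 + -1/3·19094/6561 + 1·13801/4374 = 230251/118098
u_12 = 1/3·230251/118098 + -1/3·-13906/19683 + 1·19094/6561 = 1344763/354294
u_13 = 1/3·1344763/354294 + -1/3·230251/118098 + 1·-13906/19683 = -48457/531441
u_14 = 1/3·-48457/531441 + -1/3·1344763/354294 + 1·230251/118098 = 1042787/1594323
u_15 = 1/3·1042787/1594323 + -1/3·-48457/531441 + 1·1344763/354294 = 38684917/9565938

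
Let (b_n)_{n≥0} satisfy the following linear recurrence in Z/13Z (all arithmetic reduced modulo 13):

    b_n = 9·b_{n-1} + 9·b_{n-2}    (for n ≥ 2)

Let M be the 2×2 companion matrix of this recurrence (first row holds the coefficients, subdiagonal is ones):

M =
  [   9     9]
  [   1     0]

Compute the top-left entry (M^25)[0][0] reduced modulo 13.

0

(M^25)[0][0] is the top entry after applying M 25 times to the unit state (1, 0). Equivalently it is h_{26} for the auxiliary sequence (h_n) obeying the same recurrence with h_1 = 1 and h_i = 0 for 0 ≤ i < 1:
h_2 = 9·1 + 9·0 = 9
h_3 = 9·9 + 9·1 = 12
h_4 = 9·12 + 9·9 = 7
h_5 = 9·7 + 9·12 = 2
h_6 = 9·2 + 9·7 = 3
h_7 = 9·3 + 9·2 = 6
h_8 = 9·6 + 9·3 = 3
h_9 = 9·3 + 9·6 = 3
h_10 = 9·3 + 9·3 = 2
h_11 = 9·2 + 9·3 = 6
h_12 = 9·6 + 9·2 = 7
h_13 = 9·7 + 9·6 = 0
h_14 = 9·0 + 9·7 = 11
h_15 = 9·11 + 9·0 = 8
h_16 = 9·8 + 9·11 = 2
h_17 = 9·2 + 9·8 = 12
h_18 = 9·12 + 9·2 = 9
h_19 = 9·9 + 9·12 = 7
h_20 = 9·7 + 9·9 = 1
h_21 = 9·1 + 9·7 = 7
h_22 = 9·7 + 9·1 = 7
h_23 = 9·7 + 9·7 = 9
h_24 = 9·9 + 9·7 = 1
h_25 = 9·1 + 9·9 = 12
h_26 = 9·12 + 9·1 = 0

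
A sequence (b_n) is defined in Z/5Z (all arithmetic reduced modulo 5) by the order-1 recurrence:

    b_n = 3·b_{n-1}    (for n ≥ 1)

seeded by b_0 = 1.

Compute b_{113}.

b_1 = 3·1 = 3
b_2 = 3·3 = 4
b_3 = 3·4 = 2
b_4 = 3·2 = 1
(b_4) = (1) = (b_0), so the sequence has period 4.
113 ≡ 1 (mod 4), hence b_113 = b_1 = 3.

3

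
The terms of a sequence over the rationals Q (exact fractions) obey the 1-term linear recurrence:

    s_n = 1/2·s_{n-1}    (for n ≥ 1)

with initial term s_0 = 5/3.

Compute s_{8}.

s_1 = 1/2·5/3 = 5/6
s_2 = 1/2·5/6 = 5/12
s_3 = 1/2·5/12 = 5/24
s_4 = 1/2·5/24 = 5/48
s_5 = 1/2·5/48 = 5/96
s_6 = 1/2·5/96 = 5/192
s_7 = 1/2·5/192 = 5/384
s_8 = 1/2·5/384 = 5/768

5/768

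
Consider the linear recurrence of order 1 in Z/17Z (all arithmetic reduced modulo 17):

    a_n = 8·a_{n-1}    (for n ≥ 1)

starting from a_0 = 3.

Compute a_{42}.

5

a_1 = 8·3 = 7
a_2 = 8·7 = 5
a_3 = 8·5 = 6
a_4 = 8·6 = 14
a_5 = 8·14 = 10
a_6 = 8·10 = 12
a_7 = 8·12 = 11
a_8 = 8·11 = 3
(a_8) = (3) = (a_0), so the sequence has period 8.
42 ≡ 2 (mod 8), hence a_42 = a_2 = 5.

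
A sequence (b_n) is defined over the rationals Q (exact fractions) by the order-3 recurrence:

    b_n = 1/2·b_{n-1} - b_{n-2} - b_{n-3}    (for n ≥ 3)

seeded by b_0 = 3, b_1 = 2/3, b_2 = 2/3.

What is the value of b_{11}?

6415/384

b_3 = 1/2·2/3 + -1·2/3 + -1·3 = -10/3
b_4 = 1/2·-10/3 + -1·2/3 + -1·2/3 = -3
b_5 = 1/2·-3 + -1·-10/3 + -1·2/3 = 7/6
b_6 = 1/2·7/6 + -1·-3 + -1·-10/3 = 83/12
b_7 = 1/2·83/12 + -1·7/6 + -1·-3 = 127/24
b_8 = 1/2·127/24 + -1·83/12 + -1·7/6 = -87/16
b_9 = 1/2·-87/16 + -1·127/24 + -1·83/12 = -1433/96
b_10 = 1/2·-1433/96 + -1·-87/16 + -1·127/24 = -1405/192
b_11 = 1/2·-1405/192 + -1·-1433/96 + -1·-87/16 = 6415/384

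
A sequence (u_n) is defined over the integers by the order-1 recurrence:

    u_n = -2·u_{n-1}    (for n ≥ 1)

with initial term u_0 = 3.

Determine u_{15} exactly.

-98304

u_1 = -2·3 = -6
u_2 = -2·-6 = 12
u_3 = -2·12 = -24
u_4 = -2·-24 = 48
u_5 = -2·48 = -96
u_6 = -2·-96 = 192
u_7 = -2·192 = -384
u_8 = -2·-384 = 768
u_9 = -2·768 = -1536
u_10 = -2·-1536 = 3072
u_11 = -2·3072 = -6144
u_12 = -2·-6144 = 12288
u_13 = -2·12288 = -24576
u_14 = -2·-24576 = 49152
u_15 = -2·49152 = -98304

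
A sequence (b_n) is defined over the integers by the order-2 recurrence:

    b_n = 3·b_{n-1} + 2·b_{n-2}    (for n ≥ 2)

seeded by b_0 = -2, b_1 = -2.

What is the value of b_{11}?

b_2 = 3·-2 + 2·-2 = -10
b_3 = 3·-10 + 2·-2 = -34
b_4 = 3·-34 + 2·-10 = -122
b_5 = 3·-122 + 2·-34 = -434
b_6 = 3·-434 + 2·-122 = -1546
b_7 = 3·-1546 + 2·-434 = -5506
b_8 = 3·-5506 + 2·-1546 = -19610
b_9 = 3·-19610 + 2·-5506 = -69842
b_10 = 3·-69842 + 2·-19610 = -248746
b_11 = 3·-248746 + 2·-69842 = -885922

-885922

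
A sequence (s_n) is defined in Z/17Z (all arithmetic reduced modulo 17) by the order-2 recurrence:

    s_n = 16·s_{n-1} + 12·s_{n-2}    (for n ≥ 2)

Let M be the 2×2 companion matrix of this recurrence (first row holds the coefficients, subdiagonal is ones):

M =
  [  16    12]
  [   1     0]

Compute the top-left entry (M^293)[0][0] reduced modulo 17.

12

(M^293)[0][0] is the top entry after applying M 293 times to the unit state (1, 0). Equivalently it is h_{294} for the auxiliary sequence (h_n) obeying the same recurrence with h_1 = 1 and h_i = 0 for 0 ≤ i < 1:
h_2 = 16·1 + 12·0 = 16
h_3 = 16·16 + 12·1 = 13
h_4 = 16·13 + 12·16 = 9
h_5 = 16·9 + 12·13 = 11
h_6 = 16·11 + 12·9 = 12
h_7 = 16·12 + 12·11 = 1
h_8 = 16·1 + 12·12 = 7
h_9 = 16·7 + 12·1 = 5
h_10 = 16·5 + 12·7 = 11
h_11 = 16·11 + 12·5 = 15
h_12 = 16·15 + 12·11 = 15
h_13 = 16·15 + 12·15 = 12
h_14 = 16·12 + 12·15 = 15
h_15 = 16·15 + 12·12 = 10
h_16 = 16·10 + 12·15 = 0
h_17 = 16·0 + 12·10 = 1
(h_16, h_17) = (0, 1) = (h_0, h_1), so the sequence has period 16.
294 ≡ 6 (mod 16), hence h_294 = h_6 = 12.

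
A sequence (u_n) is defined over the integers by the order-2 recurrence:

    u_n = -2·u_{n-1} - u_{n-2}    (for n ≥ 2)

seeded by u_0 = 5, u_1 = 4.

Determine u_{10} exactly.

u_2 = -2·4 + -1·5 = -13
u_3 = -2·-13 + -1·4 = 22
u_4 = -2·22 + -1·-13 = -31
u_5 = -2·-31 + -1·22 = 40
u_6 = -2·40 + -1·-31 = -49
u_7 = -2·-49 + -1·40 = 58
u_8 = -2·58 + -1·-49 = -67
u_9 = -2·-67 + -1·58 = 76
u_10 = -2·76 + -1·-67 = -85

-85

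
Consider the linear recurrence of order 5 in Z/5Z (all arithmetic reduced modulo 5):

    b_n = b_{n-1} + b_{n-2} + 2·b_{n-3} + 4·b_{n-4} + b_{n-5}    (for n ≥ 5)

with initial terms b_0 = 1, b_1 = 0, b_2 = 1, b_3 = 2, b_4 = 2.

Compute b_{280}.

b_5 = 1·2 + 1·2 + 2·1 + 4·0 + 1·1 = 2
b_6 = 1·2 + 1·2 + 2·2 + 4·1 + 1·0 = 2
b_7 = 1·2 + 1·2 + 2·2 + 4·2 + 1·1 = 2
b_8 = 1·2 + 1·2 + 2·2 + 4·2 + 1·2 = 3
b_9 = 1·3 + 1·2 + 2·2 + 4·2 + 1·2 = 4
b_10 = 1·4 + 1·3 + 2·2 + 4·2 + 1·2 = 1
Continuing the recurrence:
  b_11 = 1;  b_12 = 4;  b_13 = 1;  b_14 = 0;  b_15 = 4;  b_16 = 3
  b_17 = 0;  b_18 = 2;  b_19 = 4;  b_20 = 2;  b_21 = 3;  b_22 = 1
  b_23 = 1;  b_24 = 0;  b_25 = 2;  b_26 = 1;  b_27 = 3;  b_28 = 4
  b_29 = 2;  b_30 = 3;  b_31 = 1;  b_32 = 2;  b_33 = 1;  b_34 = 4
  b_35 = 1;  b_36 = 1;  b_37 = 1;  b_38 = 1;  b_39 = 2;  b_40 = 0
  b_41 = 4;  b_42 = 3;  b_43 = 1;  b_44 = 4;  b_45 = 2;  b_46 = 4
  b_47 = 1;  b_48 = 1;  b_49 = 2;  b_50 = 3;  b_51 = 0;  b_52 = 2
  b_53 = 2;  b_54 = 3;  b_55 = 2;  b_56 = 2;  b_57 = 0;  b_58 = 0
  b_59 = 0;  b_60 = 0;  b_61 = 2;  b_62 = 2;  b_63 = 4;  b_64 = 0
  b_65 = 1;  b_66 = 4;  b_67 = 3;  b_68 = 3;  b_69 = 3;  b_70 = 4
  b_71 = 4;  b_72 = 4;  b_73 = 1;  b_74 = 2;  b_75 = 1;  b_76 = 0
  b_77 = 3;  b_78 = 4;  b_79 = 3;  b_80 = 4;  b_81 = 2;  b_82 = 1
  b_83 = 2;  b_84 = 1;  b_85 = 2;  b_86 = 3;  b_87 = 1;  b_88 = 4
  b_89 = 0;  b_90 = 0;  b_91 = 0;  b_92 = 2;  b_93 = 1;  b_94 = 3
  b_95 = 3;  b_96 = 1;  b_97 = 1;  b_98 = 1;  b_99 = 4;  b_100 = 4
  b_101 = 0;  b_102 = 2;  b_103 = 2;  b_104 = 4;  b_105 = 4;  b_106 = 0
  b_107 = 2;  b_108 = 3;  b_109 = 0;  b_110 = 1;  b_111 = 0;  b_112 = 0
  b_113 = 0;  b_114 = 4;  b_115 = 0;  b_116 = 4;  b_117 = 2;  b_118 = 2
  b_119 = 1;  b_120 = 3;  b_121 = 0;  b_122 = 0;  b_123 = 2;  b_124 = 0
  b_125 = 0;  b_126 = 4;  b_127 = 2;  b_128 = 3;  b_129 = 3;  b_130 = 1
  b_131 = 2;  b_132 = 3;  b_133 = 2;  b_134 = 1;  b_135 = 3;  b_136 = 2
  b_137 = 3;  b_138 = 2;  b_139 = 2;  b_140 = 1;  b_141 = 1;  b_142 = 2
  b_143 = 0;  b_144 = 0;  b_145 = 4;  b_146 = 3;  b_147 = 4;  b_148 = 0
  b_149 = 1;  b_150 = 0;  b_151 = 0;  b_152 = 1;  b_153 = 0;  b_154 = 2
  b_155 = 4;  b_156 = 0;  b_157 = 4;  b_158 = 0;  b_159 = 2;  b_160 = 4
  b_161 = 2;  b_162 = 4;  b_163 = 2;  b_164 = 3;  b_165 = 0;  b_166 = 0
  b_167 = 3;  b_168 = 2;  b_169 = 3;  b_170 = 1;  b_171 = 0;  b_172 = 3
  b_173 = 4;  b_174 = 4;  b_175 = 0;  b_176 = 4;  b_177 = 1;  b_178 = 0
  b_179 = 3;  b_180 = 1;  b_181 = 2;  b_182 = 0;  b_183 = 1;  b_184 = 2
  b_185 = 2;  b_186 = 3;  b_187 = 3;  b_188 = 4;  b_189 = 3;  b_190 = 2
  b_191 = 3;  b_192 = 0;  b_193 = 3;  b_194 = 0;  b_195 = 2;  b_196 = 1
  b_197 = 0;  b_198 = 3;  b_199 = 3;  b_200 = 2;  b_201 = 2;  b_202 = 2
  b_203 = 3;  b_204 = 0;  b_205 = 2;  b_206 = 3;  b_207 = 4;  b_208 = 4
  b_209 = 2;  b_210 = 3;  b_211 = 2;  b_212 = 4;  b_213 = 4;  b_214 = 1
  b_215 = 4;  b_216 = 1;  b_217 = 2;  b_218 = 4;  b_219 = 0;  b_220 = 1
  b_221 = 3;  b_222 = 2;  b_223 = 1;  b_224 = 3;  b_225 = 1;  b_226 = 2
  b_227 = 0;  b_228 = 2;  b_229 = 3;  b_230 = 4;  b_231 = 3;  b_232 = 1
  b_233 = 1;  b_234 = 2;  b_235 = 1;  b_236 = 2;  b_237 = 2;  b_238 = 0
  b_239 = 2;  b_240 = 0;  b_241 = 2;  b_242 = 3;  b_243 = 3;  b_244 = 2
  b_245 = 4;  b_246 = 1;  b_247 = 4;  b_248 = 4;  b_249 = 3;  b_250 = 3
  b_251 = 1;  b_252 = 0;  b_253 = 3;  b_254 = 0;  b_255 = 0;  b_256 = 2
  b_257 = 4;  b_258 = 4;  b_259 = 2;  b_260 = 2;  b_261 = 0;  b_262 = 1
  b_263 = 2;  b_264 = 3;  b_265 = 4;  b_266 = 0;  b_267 = 4;  b_268 = 1
  b_269 = 4;  b_270 = 2;  b_271 = 4;  b_272 = 2;  b_273 = 2;  b_274 = 4
  b_275 = 3;  b_276 = 3;  b_277 = 4;  b_278 = 1
b_279 = 1·1 + 1·4 + 2·3 + 4·3 + 1·4 = 2
b_280 = 1·2 + 1·1 + 2·4 + 4·3 + 1·3 = 1

1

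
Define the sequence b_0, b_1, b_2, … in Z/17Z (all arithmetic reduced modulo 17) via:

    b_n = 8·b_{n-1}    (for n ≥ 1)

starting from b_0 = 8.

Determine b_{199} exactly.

1

b_1 = 8·8 = 13
b_2 = 8·13 = 2
b_3 = 8·2 = 16
b_4 = 8·16 = 9
b_5 = 8·9 = 4
b_6 = 8·4 = 15
b_7 = 8·15 = 1
b_8 = 8·1 = 8
(b_8) = (8) = (b_0), so the sequence has period 8.
199 ≡ 7 (mod 8), hence b_199 = b_7 = 1.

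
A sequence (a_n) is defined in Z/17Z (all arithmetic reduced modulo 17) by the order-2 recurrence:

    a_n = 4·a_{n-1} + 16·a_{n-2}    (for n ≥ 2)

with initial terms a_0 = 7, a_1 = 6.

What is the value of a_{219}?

a_2 = 4·6 + 16·7 = 0
a_3 = 4·0 + 16·6 = 11
a_4 = 4·11 + 16·0 = 10
a_5 = 4·10 + 16·11 = 12
a_6 = 4·12 + 16·10 = 4
a_7 = 4·4 + 16·12 = 4
a_8 = 4·4 + 16·4 = 12
a_9 = 4·12 + 16·4 = 10
a_10 = 4·10 + 16·12 = 11
a_11 = 4·11 + 16·10 = 0
a_12 = 4·0 + 16·11 = 6
a_13 = 4·6 + 16·0 = 7
a_14 = 4·7 + 16·6 = 5
a_15 = 4·5 + 16·7 = 13
a_16 = 4·13 + 16·5 = 13
a_17 = 4·13 + 16·13 = 5
a_18 = 4·5 + 16·13 = 7
a_19 = 4·7 + 16·5 = 6
(a_18, a_19) = (7, 6) = (a_0, a_1), so the sequence has period 18.
219 ≡ 3 (mod 18), hence a_219 = a_3 = 11.

11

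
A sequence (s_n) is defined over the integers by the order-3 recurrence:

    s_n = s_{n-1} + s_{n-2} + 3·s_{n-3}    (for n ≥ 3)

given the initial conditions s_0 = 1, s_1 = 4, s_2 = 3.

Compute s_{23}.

38324858

s_3 = 1·3 + 1·4 + 3·1 = 10
s_4 = 1·10 + 1·3 + 3·4 = 25
s_5 = 1·25 + 1·10 + 3·3 = 44
s_6 = 1·44 + 1·25 + 3·10 = 99
s_7 = 1·99 + 1·44 + 3·25 = 218
s_8 = 1·218 + 1·99 + 3·44 = 449
s_9 = 1·449 + 1·218 + 3·99 = 964
s_10 = 1·964 + 1·449 + 3·218 = 2067
s_11 = 1·2067 + 1·964 + 3·449 = 4378
s_12 = 1·4378 + 1·2067 + 3·964 = 9337
s_13 = 1·9337 + 1·4378 + 3·2067 = 19916
s_14 = 1·19916 + 1·9337 + 3·4378 = 42387
s_15 = 1·42387 + 1·19916 + 3·9337 = 90314
s_16 = 1·90314 + 1·42387 + 3·19916 = 192449
s_17 = 1·192449 + 1·90314 + 3·42387 = 409924
s_18 = 1·409924 + 1·192449 + 3·90314 = 873315
s_19 = 1·873315 + 1·409924 + 3·192449 = 1860586
s_20 = 1·1860586 + 1·873315 + 3·409924 = 3963673
s_21 = 1·3963673 + 1·1860586 + 3·873315 = 8444204
s_22 = 1·8444204 + 1·3963673 + 3·1860586 = 17989635
s_23 = 1·17989635 + 1·8444204 + 3·3963673 = 38324858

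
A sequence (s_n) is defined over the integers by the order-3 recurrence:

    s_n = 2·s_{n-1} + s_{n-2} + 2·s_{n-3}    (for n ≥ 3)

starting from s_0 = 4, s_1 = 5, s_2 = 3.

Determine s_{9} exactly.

6455

s_3 = 2·3 + 1·5 + 2·4 = 19
s_4 = 2·19 + 1·3 + 2·5 = 51
s_5 = 2·51 + 1·19 + 2·3 = 127
s_6 = 2·127 + 1·51 + 2·19 = 343
s_7 = 2·343 + 1·127 + 2·51 = 915
s_8 = 2·915 + 1·343 + 2·127 = 2427
s_9 = 2·2427 + 1·915 + 2·343 = 6455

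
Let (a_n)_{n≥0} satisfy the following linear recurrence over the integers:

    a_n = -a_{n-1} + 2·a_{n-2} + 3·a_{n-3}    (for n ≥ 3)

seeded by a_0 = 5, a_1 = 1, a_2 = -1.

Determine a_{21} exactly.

a_3 = -1·-1 + 2·1 + 3·5 = 18
a_4 = -1·18 + 2·-1 + 3·1 = -17
a_5 = -1·-17 + 2·18 + 3·-1 = 50
a_6 = -1·50 + 2·-17 + 3·18 = -30
a_7 = -1·-30 + 2·50 + 3·-17 = 79
a_8 = -1·79 + 2·-30 + 3·50 = 11
a_9 = -1·11 + 2·79 + 3·-30 = 57
a_10 = -1·57 + 2·11 + 3·79 = 202
a_11 = -1·202 + 2·57 + 3·11 = -55
a_12 = -1·-55 + 2·202 + 3·57 = 630
a_13 = -1·630 + 2·-55 + 3·202 = -134
a_14 = -1·-134 + 2·630 + 3·-55 = 1229
a_15 = -1·1229 + 2·-134 + 3·630 = 393
a_16 = -1·393 + 2·1229 + 3·-134 = 1663
a_17 = -1·1663 + 2·393 + 3·1229 = 2810
a_18 = -1·2810 + 2·1663 + 3·393 = 1695
a_19 = -1·1695 + 2·2810 + 3·1663 = 8914
a_20 = -1·8914 + 2·1695 + 3·2810 = 2906
a_21 = -1·2906 + 2·8914 + 3·1695 = 20007

20007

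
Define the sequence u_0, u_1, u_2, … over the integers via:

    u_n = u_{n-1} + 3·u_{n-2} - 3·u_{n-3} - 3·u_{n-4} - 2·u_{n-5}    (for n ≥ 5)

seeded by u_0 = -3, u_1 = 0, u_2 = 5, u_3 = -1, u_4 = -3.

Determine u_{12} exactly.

345

u_5 = 1·-3 + 3·-1 + -3·5 + -3·0 + -2·-3 = -15
u_6 = 1·-15 + 3·-3 + -3·-1 + -3·5 + -2·0 = -36
u_7 = 1·-36 + 3·-15 + -3·-3 + -3·-1 + -2·5 = -79
u_8 = 1·-79 + 3·-36 + -3·-15 + -3·-3 + -2·-1 = -131
u_9 = 1·-131 + 3·-79 + -3·-36 + -3·-15 + -2·-3 = -209
u_10 = 1·-209 + 3·-131 + -3·-79 + -3·-36 + -2·-15 = -227
u_11 = 1·-227 + 3·-209 + -3·-131 + -3·-79 + -2·-36 = -152
u_12 = 1·-152 + 3·-227 + -3·-209 + -3·-131 + -2·-79 = 345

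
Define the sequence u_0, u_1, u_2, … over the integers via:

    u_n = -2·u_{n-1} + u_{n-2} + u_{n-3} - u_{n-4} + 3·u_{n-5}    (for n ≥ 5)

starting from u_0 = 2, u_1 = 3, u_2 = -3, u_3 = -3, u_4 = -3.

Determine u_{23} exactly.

-607302

u_5 = -2·-3 + 1·-3 + 1·-3 + -1·3 + 3·2 = 3
u_6 = -2·3 + 1·-3 + 1·-3 + -1·-3 + 3·3 = 0
u_7 = -2·0 + 1·3 + 1·-3 + -1·-3 + 3·-3 = -6
u_8 = -2·-6 + 1·0 + 1·3 + -1·-3 + 3·-3 = 9
u_9 = -2·9 + 1·-6 + 1·0 + -1·3 + 3·-3 = -36
u_10 = -2·-36 + 1·9 + 1·-6 + -1·0 + 3·3 = 84
u_11 = -2·84 + 1·-36 + 1·9 + -1·-6 + 3·0 = -189
u_12 = -2·-189 + 1·84 + 1·-36 + -1·9 + 3·-6 = 399
u_13 = -2·399 + 1·-189 + 1·84 + -1·-36 + 3·9 = -840
u_14 = -2·-840 + 1·399 + 1·-189 + -1·84 + 3·-36 = 1698
u_15 = -2·1698 + 1·-840 + 1·399 + -1·-189 + 3·84 = -3396
u_16 = -2·-3396 + 1·1698 + 1·-840 + -1·399 + 3·-189 = 6684
u_17 = -2·6684 + 1·-3396 + 1·1698 + -1·-840 + 3·399 = -13029
u_18 = -2·-13029 + 1·6684 + 1·-3396 + -1·1698 + 3·-840 = 25128
u_19 = -2·25128 + 1·-13029 + 1·6684 + -1·-3396 + 3·1698 = -48111
u_20 = -2·-48111 + 1·25128 + 1·-13029 + -1·6684 + 3·-3396 = 91449
u_21 = -2·91449 + 1·-48111 + 1·25128 + -1·-13029 + 3·6684 = -172800
u_22 = -2·-172800 + 1·91449 + 1·-48111 + -1·25128 + 3·-13029 = 324723
u_23 = -2·324723 + 1·-172800 + 1·91449 + -1·-48111 + 3·25128 = -607302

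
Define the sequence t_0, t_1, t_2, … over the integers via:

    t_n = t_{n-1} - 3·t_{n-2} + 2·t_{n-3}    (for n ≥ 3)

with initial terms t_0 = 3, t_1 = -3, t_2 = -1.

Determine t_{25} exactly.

t_3 = 1·-1 + -3·-3 + 2·3 = 14
t_4 = 1·14 + -3·-1 + 2·-3 = 11
t_5 = 1·11 + -3·14 + 2·-1 = -33
t_6 = 1·-33 + -3·11 + 2·14 = -38
t_7 = 1·-38 + -3·-33 + 2·11 = 83
t_8 = 1·83 + -3·-38 + 2·-33 = 131
t_9 = 1·131 + -3·83 + 2·-38 = -194
t_10 = 1·-194 + -3·131 + 2·83 = -421
t_11 = 1·-421 + -3·-194 + 2·131 = 423
t_12 = 1·423 + -3·-421 + 2·-194 = 1298
t_13 = 1·1298 + -3·423 + 2·-421 = -813
t_14 = 1·-813 + -3·1298 + 2·423 = -3861
t_15 = 1·-3861 + -3·-813 + 2·1298 = 1174
t_16 = 1·1174 + -3·-3861 + 2·-813 = 11131
t_17 = 1·11131 + -3·1174 + 2·-3861 = -113
t_18 = 1·-113 + -3·11131 + 2·1174 = -31158
t_19 = 1·-31158 + -3·-113 + 2·11131 = -8557
t_20 = 1·-8557 + -3·-31158 + 2·-113 = 84691
t_21 = 1·84691 + -3·-8557 + 2·-31158 = 48046
t_22 = 1·48046 + -3·84691 + 2·-8557 = -223141
t_23 = 1·-223141 + -3·48046 + 2·84691 = -197897
t_24 = 1·-197897 + -3·-223141 + 2·48046 = 567618
t_25 = 1·567618 + -3·-197897 + 2·-223141 = 715027

715027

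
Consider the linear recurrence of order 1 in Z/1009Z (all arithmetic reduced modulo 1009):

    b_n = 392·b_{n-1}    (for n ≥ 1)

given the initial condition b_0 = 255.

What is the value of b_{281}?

b_1 = 392·255 = 69
b_2 = 392·69 = 814
b_3 = 392·814 = 244
b_4 = 392·244 = 802
b_5 = 392·802 = 585
b_6 = 392·585 = 277
Continuing the recurrence:
  b_7 = 621;  b_8 = 263;  b_9 = 178;  b_10 = 155;  b_11 = 220;  b_12 = 475
  b_13 = 544;  b_14 = 349;  b_15 = 593;  b_16 = 386;  b_17 = 971;  b_18 = 239
  b_19 = 860;  b_20 = 114;  b_21 = 292;  b_22 = 447;  b_23 = 667;  b_24 = 133
  b_25 = 677;  b_26 = 17;  b_27 = 610;  b_28 = 996;  b_29 = 958;  b_30 = 188
  b_31 = 39;  b_32 = 153;  b_33 = 445;  b_34 = 892;  b_35 = 550;  b_36 = 683
  b_37 = 351;  b_38 = 368;  b_39 = 978;  b_40 = 965;  b_41 = 914;  b_42 = 93
  b_43 = 132;  b_44 = 285;  b_45 = 730;  b_46 = 613;  b_47 = 154;  b_48 = 837
  b_49 = 179;  b_50 = 547;  b_51 = 516;  b_52 = 472;  b_53 = 377;  b_54 = 470
  b_55 = 602;  b_56 = 887;  b_57 = 608;  b_58 = 212;  b_59 = 366;  b_60 = 194
  b_61 = 373;  b_62 = 920;  b_63 = 427;  b_64 = 899;  b_65 = 267;  b_66 = 737
  b_67 = 330;  b_68 = 208;  b_69 = 816;  b_70 = 19;  b_71 = 385;  b_72 = 579
  b_73 = 952;  b_74 = 863;  b_75 = 281;  b_76 = 171;  b_77 = 438;  b_78 = 166
  b_79 = 496;  b_80 = 704;  b_81 = 511;  b_82 = 530;  b_83 = 915;  b_84 = 485
  b_85 = 428;  b_86 = 282;  b_87 = 563;  b_88 = 734;  b_89 = 163;  b_90 = 329
  b_91 = 825;  b_92 = 520;  b_93 = 22;  b_94 = 552;  b_95 = 458;  b_96 = 943
  b_97 = 362;  b_98 = 644;  b_99 = 198;  b_100 = 932;  b_101 = 86;  b_102 = 415
  b_103 = 231;  b_104 = 751;  b_105 = 773;  b_106 = 316;  b_107 = 774;  b_108 = 708
  b_109 = 61;  b_110 = 705;  b_111 = 903;  b_112 = 826;  b_113 = 912;  b_114 = 318
  b_115 = 549;  b_116 = 291;  b_117 = 55;  b_118 = 371;  b_119 = 136;  b_120 = 844
  b_121 = 905;  b_122 = 601;  b_123 = 495;  b_124 = 312;  b_125 = 215;  b_126 = 533
  b_127 = 73;  b_128 = 364;  b_129 = 419;  b_130 = 790;  b_131 = 926;  b_132 = 761
  b_133 = 657;  b_134 = 249;  b_135 = 744;  b_136 = 47;  b_137 = 262;  b_138 = 795
  b_139 = 868;  b_140 = 223;  b_141 = 642;  b_142 = 423;  b_143 = 340;  b_144 = 92
  b_145 = 749;  b_146 = 998;  b_147 = 733;  b_148 = 780;  b_149 = 33;  b_150 = 828
  b_151 = 687;  b_152 = 910;  b_153 = 543;  b_154 = 966;  b_155 = 297;  b_156 = 389
  b_157 = 129;  b_158 = 118;  b_159 = 851;  b_160 = 622;  b_161 = 655;  b_162 = 474
  b_163 = 152;  b_164 = 53;  b_165 = 596;  b_166 = 553;  b_167 = 850;  b_168 = 230
  b_169 = 359;  b_170 = 477;  b_171 = 319;  b_172 = 941;  b_173 = 587;  b_174 = 52
  b_175 = 204;  b_176 = 257;  b_177 = 853;  b_178 = 397;  b_179 = 238;  b_180 = 468
  b_181 = 827;  b_182 = 295;  b_183 = 614;  b_184 = 546;  b_185 = 124;  b_186 = 176
  b_187 = 380;  b_188 = 637;  b_189 = 481;  b_190 = 878;  b_191 = 107;  b_192 = 575
  b_193 = 393;  b_194 = 688;  b_195 = 293;  b_196 = 839;  b_197 = 963;  b_198 = 130
  b_199 = 510;  b_200 = 138;  b_201 = 619;  b_202 = 488;  b_203 = 595;  b_204 = 161
  b_205 = 554;  b_206 = 233;  b_207 = 526;  b_208 = 356;  b_209 = 310;  b_210 = 440
  b_211 = 950;  b_212 = 79;  b_213 = 698;  b_214 = 177;  b_215 = 772;  b_216 = 933
  b_217 = 478;  b_218 = 711;  b_219 = 228;  b_220 = 584;  b_221 = 894;  b_222 = 325
  b_223 = 266;  b_224 = 345;  b_225 = 34;  b_226 = 211;  b_227 = 983;  b_228 = 907
  b_229 = 376;  b_230 = 78;  b_231 = 306;  b_232 = 890;  b_233 = 775;  b_234 = 91
  b_235 = 357;  b_236 = 702;  b_237 = 736;  b_238 = 947;  b_239 = 921;  b_240 = 819
  b_241 = 186;  b_242 = 264;  b_243 = 570;  b_244 = 451;  b_245 = 217;  b_246 = 308
  b_247 = 665;  b_248 = 358;  b_249 = 85;  b_250 = 23;  b_251 = 944;  b_252 = 754
  b_253 = 940;  b_254 = 195;  b_255 = 765;  b_256 = 207;  b_257 = 424;  b_258 = 732
  b_259 = 388;  b_260 = 746;  b_261 = 831;  b_262 = 854;  b_263 = 789;  b_264 = 534
  b_265 = 465;  b_266 = 660;  b_267 = 416;  b_268 = 623;  b_269 = 38;  b_270 = 770
  b_271 = 149;  b_272 = 895;  b_273 = 717;  b_274 = 562;  b_275 = 342;  b_276 = 876
  b_277 = 332;  b_278 = 992;  b_279 = 399
b_280 = 392·399 = 13
b_281 = 392·13 = 51

51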